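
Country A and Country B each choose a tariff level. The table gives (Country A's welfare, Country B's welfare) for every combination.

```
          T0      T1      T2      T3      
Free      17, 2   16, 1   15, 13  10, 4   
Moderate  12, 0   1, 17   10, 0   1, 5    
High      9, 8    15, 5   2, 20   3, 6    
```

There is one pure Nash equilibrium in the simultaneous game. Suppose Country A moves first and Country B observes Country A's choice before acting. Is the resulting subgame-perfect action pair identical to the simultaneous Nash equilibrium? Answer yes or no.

yes

Work backward from Country B's decision.
- Free: BR = T2, leader payoff 15.
- Moderate: BR = T1, leader payoff 1.
- High: BR = T2, leader payoff 2.
Maximizing over 15, 1, 2, Country A chooses Free. Subgame-perfect outcome: (Free, T2) with payoffs (15, 13).
Under simultaneous play:
Country A's best replies: T0→Free; T1→Free; T2→Free; T3→Free.
Country B's best replies: Free→T2; Moderate→T1; High→T2.
Only (Free, T2) has each player best-responding; Nash payoffs (15, 13).
Sequential outcome (Free, T2) coincides with the Nash profile (Free, T2).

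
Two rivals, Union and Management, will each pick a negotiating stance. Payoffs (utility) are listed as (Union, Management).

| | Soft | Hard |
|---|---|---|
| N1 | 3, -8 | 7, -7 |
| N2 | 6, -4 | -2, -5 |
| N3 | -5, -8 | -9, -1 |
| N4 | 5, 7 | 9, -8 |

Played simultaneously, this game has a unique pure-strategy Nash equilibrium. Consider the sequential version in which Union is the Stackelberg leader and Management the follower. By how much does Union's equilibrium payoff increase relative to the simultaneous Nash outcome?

1

Backward induction with Union moving first.
- N1: Management compares -8, -7 and picks Hard; Union would get 7.
- N2: Management compares -4, -5 and picks Soft; Union would get 6.
- N3: Management compares -8, -1 and picks Hard; Union would get -9.
- N4: Management compares 7, -8 and picks Soft; Union would get 5.
Maximizing over 7, 6, -9, 5, Union chooses N1. Subgame-perfect outcome: (N1, Hard) with payoffs (7, -7).
Now find the simultaneous Nash equilibrium.
Union's best replies: Soft→N2; Hard→N4.
Management's best replies: N1→Hard; N2→Soft; N3→Hard; N4→Soft.
Only (N2, Soft) has each player best-responding; Nash payoffs (6, -4).
Union's commitment gain: 7 − 6 = 1.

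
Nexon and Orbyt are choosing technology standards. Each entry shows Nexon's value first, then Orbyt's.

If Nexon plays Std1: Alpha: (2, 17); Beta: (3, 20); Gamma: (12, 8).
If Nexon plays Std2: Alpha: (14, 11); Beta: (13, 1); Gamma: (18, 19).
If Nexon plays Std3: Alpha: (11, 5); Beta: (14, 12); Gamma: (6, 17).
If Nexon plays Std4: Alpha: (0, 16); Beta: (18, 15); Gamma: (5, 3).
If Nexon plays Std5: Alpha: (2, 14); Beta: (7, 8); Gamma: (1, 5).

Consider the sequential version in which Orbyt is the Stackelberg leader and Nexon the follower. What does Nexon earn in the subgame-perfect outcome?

18

Nexon best-responds to each possible Orbyt move:
- Alpha → Nexon plays Std2 (best of 2, 14, 11, 0, 2); Orbyt gets 11.
- Beta → Nexon plays Std4 (best of 3, 13, 14, 18, 7); Orbyt gets 15.
- Gamma → Nexon plays Std2 (best of 12, 18, 6, 5, 1); Orbyt gets 19.
Among 11, 15, 19, the best is 19 at Gamma. Subgame-perfect outcome: (Std2, Gamma) with payoffs (18, 19).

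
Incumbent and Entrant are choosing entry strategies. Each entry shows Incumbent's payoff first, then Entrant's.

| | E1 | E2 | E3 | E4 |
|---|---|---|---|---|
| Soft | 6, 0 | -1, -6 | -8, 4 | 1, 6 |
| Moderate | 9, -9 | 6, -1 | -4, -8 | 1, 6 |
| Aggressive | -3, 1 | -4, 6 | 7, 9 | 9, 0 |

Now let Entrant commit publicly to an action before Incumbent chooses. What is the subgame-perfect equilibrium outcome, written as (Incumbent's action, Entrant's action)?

Work backward from Incumbent's decision.
- E1: BR = Moderate, leader payoff -9.
- E2: BR = Moderate, leader payoff -1.
- E3: BR = Aggressive, leader payoff 9.
- E4: BR = Aggressive, leader payoff 0.
Maximizing over -9, -1, 9, 0, Entrant chooses E3. Subgame-perfect outcome: (Aggressive, E3) with payoffs (7, 9).

(Aggressive, E3)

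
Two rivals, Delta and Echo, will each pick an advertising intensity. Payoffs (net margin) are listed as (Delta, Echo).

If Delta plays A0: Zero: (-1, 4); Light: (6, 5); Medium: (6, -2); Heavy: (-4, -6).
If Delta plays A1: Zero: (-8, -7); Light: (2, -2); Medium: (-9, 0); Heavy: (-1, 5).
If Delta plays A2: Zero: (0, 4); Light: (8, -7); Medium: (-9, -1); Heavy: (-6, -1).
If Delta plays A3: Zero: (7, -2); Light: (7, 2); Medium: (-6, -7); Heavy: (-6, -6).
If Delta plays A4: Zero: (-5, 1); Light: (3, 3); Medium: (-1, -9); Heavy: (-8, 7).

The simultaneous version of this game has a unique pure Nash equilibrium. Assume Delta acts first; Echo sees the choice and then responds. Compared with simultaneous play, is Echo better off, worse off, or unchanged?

worse off

Solve by backward induction (Delta leads).
- A0: Echo compares 4, 5, -2, -6 and picks Light; Delta would get 6.
- A1: Echo compares -7, -2, 0, 5 and picks Heavy; Delta would get -1.
- A2: Echo compares 4, -7, -1, -1 and picks Zero; Delta would get 0.
- A3: Echo compares -2, 2, -7, -6 and picks Light; Delta would get 7.
- A4: Echo compares 1, 3, -9, 7 and picks Heavy; Delta would get -8.
Maximizing over 6, -1, 0, 7, -8, Delta chooses A3. Subgame-perfect outcome: (A3, Light) with payoffs (7, 2).
Now find the simultaneous Nash equilibrium.
Delta's best replies: Zero→A3; Light→A2; Medium→A0; Heavy→A1.
Echo's best replies: A0→Light; A1→Heavy; A2→Zero; A3→Light; A4→Heavy.
Only (A1, Heavy) has each player best-responding; Nash payoffs (-1, 5).
Echo earns 2 sequentially versus 5 at the Nash outcome: worse off.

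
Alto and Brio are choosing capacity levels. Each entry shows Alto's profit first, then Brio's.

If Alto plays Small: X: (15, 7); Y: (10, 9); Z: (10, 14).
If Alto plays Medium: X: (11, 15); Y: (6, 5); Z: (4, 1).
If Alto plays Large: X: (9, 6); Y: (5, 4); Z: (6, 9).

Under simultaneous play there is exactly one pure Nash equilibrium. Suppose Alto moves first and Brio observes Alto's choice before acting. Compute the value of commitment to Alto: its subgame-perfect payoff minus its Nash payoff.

Backward induction with Alto moving first.
- Small → Brio plays Z (best of 7, 9, 14); Alto gets 10.
- Medium → Brio plays X (best of 15, 5, 1); Alto gets 11.
- Large → Brio plays Z (best of 6, 4, 9); Alto gets 6.
Maximizing over 10, 11, 6, Alto chooses Medium. Subgame-perfect outcome: (Medium, X) with payoffs (11, 15).
For the simultaneous game, intersect best replies.
Alto's best replies: X→Small; Y→Small; Z→Small.
Brio's best replies: Small→Z; Medium→X; Large→Z.
Only (Small, Z) has each player best-responding; Nash payoffs (10, 14).
Alto's commitment gain: 11 − 10 = 1.

1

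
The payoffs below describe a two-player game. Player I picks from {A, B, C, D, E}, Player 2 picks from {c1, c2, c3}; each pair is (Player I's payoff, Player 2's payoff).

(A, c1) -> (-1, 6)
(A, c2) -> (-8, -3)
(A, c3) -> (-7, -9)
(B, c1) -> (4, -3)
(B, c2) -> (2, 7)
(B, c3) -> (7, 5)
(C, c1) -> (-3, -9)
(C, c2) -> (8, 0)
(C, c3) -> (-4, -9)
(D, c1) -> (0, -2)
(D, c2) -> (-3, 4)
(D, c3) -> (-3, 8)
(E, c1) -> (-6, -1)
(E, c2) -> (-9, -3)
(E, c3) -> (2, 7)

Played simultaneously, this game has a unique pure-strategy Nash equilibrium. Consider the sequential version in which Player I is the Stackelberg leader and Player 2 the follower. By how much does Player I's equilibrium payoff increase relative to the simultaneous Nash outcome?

Player 2 best-responds to each possible Player I move:
- A: BR = c1, leader payoff -1.
- B: BR = c2, leader payoff 2.
- C: BR = c2, leader payoff 8.
- D: BR = c3, leader payoff -3.
- E: BR = c3, leader payoff 2.
Among -1, 2, 8, -3, 2, the best is 8 at C. Subgame-perfect outcome: (C, c2) with payoffs (8, 0).
Under simultaneous play:
Player I's best replies: c1→B; c2→C; c3→B.
Player 2's best replies: A→c1; B→c2; C→c2; D→c3; E→c3.
Only (C, c2) has each player best-responding; Nash payoffs (8, 0).
Player I's commitment gain: 8 − 8 = 0.

0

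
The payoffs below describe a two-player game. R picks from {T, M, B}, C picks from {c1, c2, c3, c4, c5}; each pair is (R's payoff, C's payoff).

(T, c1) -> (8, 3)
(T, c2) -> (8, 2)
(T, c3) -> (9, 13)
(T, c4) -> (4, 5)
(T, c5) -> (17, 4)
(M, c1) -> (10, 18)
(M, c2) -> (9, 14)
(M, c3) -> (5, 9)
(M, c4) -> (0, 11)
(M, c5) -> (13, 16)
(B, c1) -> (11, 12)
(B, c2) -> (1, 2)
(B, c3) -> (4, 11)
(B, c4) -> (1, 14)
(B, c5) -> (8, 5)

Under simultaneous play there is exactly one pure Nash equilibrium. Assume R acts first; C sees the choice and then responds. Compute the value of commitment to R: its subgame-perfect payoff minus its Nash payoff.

Work backward from C's decision.
- T: C compares 3, 2, 13, 5, 4 and picks c3; R would get 9.
- M: C compares 18, 14, 9, 11, 16 and picks c1; R would get 10.
- B: C compares 12, 2, 11, 14, 5 and picks c4; R would get 1.
Among 9, 10, 1, the best is 10 at M. Subgame-perfect outcome: (M, c1) with payoffs (10, 18).
For the simultaneous game, intersect best replies.
R's best replies: c1→B; c2→M; c3→T; c4→T; c5→T.
C's best replies: T→c3; M→c1; B→c4.
Only (T, c3) has each player best-responding; Nash payoffs (9, 13).
R's commitment gain: 10 − 9 = 1.

1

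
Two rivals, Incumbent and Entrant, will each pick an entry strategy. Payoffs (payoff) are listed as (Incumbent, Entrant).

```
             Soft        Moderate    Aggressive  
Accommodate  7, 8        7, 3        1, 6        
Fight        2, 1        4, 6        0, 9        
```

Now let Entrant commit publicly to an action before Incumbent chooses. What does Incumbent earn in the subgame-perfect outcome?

Incumbent best-responds to each possible Entrant move:
- Soft: BR = Accommodate, leader payoff 8.
- Moderate: BR = Accommodate, leader payoff 3.
- Aggressive: BR = Accommodate, leader payoff 6.
Maximizing over 8, 3, 6, Entrant chooses Soft. Subgame-perfect outcome: (Accommodate, Soft) with payoffs (7, 8).

7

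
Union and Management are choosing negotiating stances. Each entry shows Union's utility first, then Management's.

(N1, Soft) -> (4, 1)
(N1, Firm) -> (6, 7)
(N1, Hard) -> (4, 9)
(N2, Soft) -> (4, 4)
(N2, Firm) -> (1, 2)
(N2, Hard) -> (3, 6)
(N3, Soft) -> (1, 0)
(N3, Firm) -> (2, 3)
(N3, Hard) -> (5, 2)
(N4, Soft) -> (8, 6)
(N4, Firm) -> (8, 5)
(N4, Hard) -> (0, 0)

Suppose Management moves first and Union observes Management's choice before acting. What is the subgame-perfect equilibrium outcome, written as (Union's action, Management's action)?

Work backward from Union's decision.
- Soft → Union plays N4 (best of 4, 4, 1, 8); Management gets 6.
- Firm → Union plays N4 (best of 6, 1, 2, 8); Management gets 5.
- Hard → Union plays N3 (best of 4, 3, 5, 0); Management gets 2.
Among 6, 5, 2, the best is 6 at Soft. Subgame-perfect outcome: (N4, Soft) with payoffs (8, 6).

(N4, Soft)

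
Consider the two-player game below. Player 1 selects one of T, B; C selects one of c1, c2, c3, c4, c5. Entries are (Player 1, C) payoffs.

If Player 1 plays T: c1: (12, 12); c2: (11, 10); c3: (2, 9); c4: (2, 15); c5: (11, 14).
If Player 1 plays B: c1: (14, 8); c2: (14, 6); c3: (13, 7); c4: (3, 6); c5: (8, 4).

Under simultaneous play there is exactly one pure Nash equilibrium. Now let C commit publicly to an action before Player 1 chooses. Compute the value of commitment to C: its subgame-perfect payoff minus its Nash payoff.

6

Work backward from Player 1's decision.
- c1 → Player 1 plays B (best of 12, 14); C gets 8.
- c2 → Player 1 plays B (best of 11, 14); C gets 6.
- c3 → Player 1 plays B (best of 2, 13); C gets 7.
- c4 → Player 1 plays B (best of 2, 3); C gets 6.
- c5 → Player 1 plays T (best of 11, 8); C gets 14.
Among 8, 6, 7, 6, 14, the best is 14 at c5. Subgame-perfect outcome: (T, c5) with payoffs (11, 14).
Now find the simultaneous Nash equilibrium.
Player 1's best replies: c1→B; c2→B; c3→B; c4→B; c5→T.
C's best replies: T→c4; B→c1.
The unique mutual best reply is (B, c1), giving (14, 8).
C's commitment gain: 14 − 8 = 6.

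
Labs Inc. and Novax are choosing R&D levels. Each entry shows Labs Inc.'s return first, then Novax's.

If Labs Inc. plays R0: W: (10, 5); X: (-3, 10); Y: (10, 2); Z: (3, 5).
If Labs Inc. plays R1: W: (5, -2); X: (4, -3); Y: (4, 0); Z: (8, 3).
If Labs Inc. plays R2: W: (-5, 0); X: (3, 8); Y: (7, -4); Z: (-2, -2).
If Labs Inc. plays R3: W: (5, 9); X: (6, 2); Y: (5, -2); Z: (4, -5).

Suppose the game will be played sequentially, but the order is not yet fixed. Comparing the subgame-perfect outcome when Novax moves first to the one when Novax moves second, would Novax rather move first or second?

If Labs Inc. leads: Novax's best replies are R0→X, R1→Z, R2→X, R3→W; Labs Inc.'s induced payoffs -3, 8, 3, 5; outcome (R1, Z), payoffs (8, 3).
If Novax leads: Labs Inc.'s best replies are W→R0, X→R3, Y→R0, Z→R1; Novax's induced payoffs 5, 2, 2, 3; outcome (R0, W), payoffs (10, 5).
Novax gets 5 moving first and 3 moving second, so Novax prefers to move first.

first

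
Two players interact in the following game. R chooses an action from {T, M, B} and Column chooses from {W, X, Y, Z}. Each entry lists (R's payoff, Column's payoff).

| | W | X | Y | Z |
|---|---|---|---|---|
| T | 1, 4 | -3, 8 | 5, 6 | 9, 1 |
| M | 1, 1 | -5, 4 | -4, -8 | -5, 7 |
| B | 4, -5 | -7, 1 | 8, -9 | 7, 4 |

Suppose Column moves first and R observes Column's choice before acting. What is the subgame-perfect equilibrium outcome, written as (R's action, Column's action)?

R best-responds to each possible Column move:
- W: BR = B, leader payoff -5.
- X: BR = T, leader payoff 8.
- Y: BR = B, leader payoff -9.
- Z: BR = T, leader payoff 1.
Maximizing over -5, 8, -9, 1, Column chooses X. Subgame-perfect outcome: (T, X) with payoffs (-3, 8).

(T, X)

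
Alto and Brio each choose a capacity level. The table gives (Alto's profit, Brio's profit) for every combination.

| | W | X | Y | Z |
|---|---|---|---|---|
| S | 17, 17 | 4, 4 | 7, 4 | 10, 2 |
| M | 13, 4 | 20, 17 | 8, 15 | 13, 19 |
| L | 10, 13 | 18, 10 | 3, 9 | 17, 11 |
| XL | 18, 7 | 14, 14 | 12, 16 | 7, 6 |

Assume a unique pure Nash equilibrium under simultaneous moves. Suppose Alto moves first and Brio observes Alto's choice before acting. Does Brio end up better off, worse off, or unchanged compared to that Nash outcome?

better off

Brio best-responds to each possible Alto move:
- S: BR = W, leader payoff 17.
- M: BR = Z, leader payoff 13.
- L: BR = W, leader payoff 10.
- XL: BR = Y, leader payoff 12.
Among 17, 13, 10, 12, the best is 17 at S. Subgame-perfect outcome: (S, W) with payoffs (17, 17).
Under simultaneous play:
Alto's best replies: W→XL; X→M; Y→XL; Z→L.
Brio's best replies: S→W; M→Z; L→W; XL→Y.
The unique mutual best reply is (XL, Y), giving (12, 16).
Brio earns 17 sequentially versus 16 at the Nash outcome: better off.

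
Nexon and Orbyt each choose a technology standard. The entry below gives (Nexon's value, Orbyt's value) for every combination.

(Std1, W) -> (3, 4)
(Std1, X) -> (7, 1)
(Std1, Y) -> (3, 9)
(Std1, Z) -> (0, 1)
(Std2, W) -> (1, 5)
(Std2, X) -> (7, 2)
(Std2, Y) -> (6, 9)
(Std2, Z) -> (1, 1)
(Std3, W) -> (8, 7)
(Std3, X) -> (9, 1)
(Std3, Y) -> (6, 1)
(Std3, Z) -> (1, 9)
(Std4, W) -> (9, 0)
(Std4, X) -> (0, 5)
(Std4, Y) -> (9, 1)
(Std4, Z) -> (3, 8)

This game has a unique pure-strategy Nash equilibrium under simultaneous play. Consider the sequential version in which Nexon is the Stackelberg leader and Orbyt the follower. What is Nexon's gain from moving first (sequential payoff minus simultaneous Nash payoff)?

Backward induction with Nexon moving first.
- Std1: BR = Y, leader payoff 3.
- Std2: BR = Y, leader payoff 6.
- Std3: BR = Z, leader payoff 1.
- Std4: BR = Z, leader payoff 3.
Maximizing over 3, 6, 1, 3, Nexon chooses Std2. Subgame-perfect outcome: (Std2, Y) with payoffs (6, 9).
Under simultaneous play:
Nexon's best replies: W→Std4; X→Std3; Y→Std4; Z→Std4.
Orbyt's best replies: Std1→Y; Std2→Y; Std3→Z; Std4→Z.
Only (Std4, Z) has each player best-responding; Nash payoffs (3, 8).
Nexon's commitment gain: 6 − 3 = 3.

3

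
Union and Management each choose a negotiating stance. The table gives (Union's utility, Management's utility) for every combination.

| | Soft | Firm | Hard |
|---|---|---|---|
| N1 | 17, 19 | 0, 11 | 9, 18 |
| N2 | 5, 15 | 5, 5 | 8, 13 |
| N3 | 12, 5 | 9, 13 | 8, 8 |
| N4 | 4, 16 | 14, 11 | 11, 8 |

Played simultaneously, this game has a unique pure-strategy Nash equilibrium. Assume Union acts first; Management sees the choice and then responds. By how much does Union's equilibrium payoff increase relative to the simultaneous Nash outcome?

0

Management best-responds to each possible Union move:
- N1 → Management plays Soft (best of 19, 11, 18); Union gets 17.
- N2 → Management plays Soft (best of 15, 5, 13); Union gets 5.
- N3 → Management plays Firm (best of 5, 13, 8); Union gets 9.
- N4 → Management plays Soft (best of 16, 11, 8); Union gets 4.
Union's induced payoffs are 17, 5, 9, 4, so Union commits to N1. Subgame-perfect outcome: (N1, Soft) with payoffs (17, 19).
Now find the simultaneous Nash equilibrium.
Union's best replies: Soft→N1; Firm→N4; Hard→N4.
Management's best replies: N1→Soft; N2→Soft; N3→Firm; N4→Soft.
Only (N1, Soft) has each player best-responding; Nash payoffs (17, 19).
Union's commitment gain: 17 − 17 = 0.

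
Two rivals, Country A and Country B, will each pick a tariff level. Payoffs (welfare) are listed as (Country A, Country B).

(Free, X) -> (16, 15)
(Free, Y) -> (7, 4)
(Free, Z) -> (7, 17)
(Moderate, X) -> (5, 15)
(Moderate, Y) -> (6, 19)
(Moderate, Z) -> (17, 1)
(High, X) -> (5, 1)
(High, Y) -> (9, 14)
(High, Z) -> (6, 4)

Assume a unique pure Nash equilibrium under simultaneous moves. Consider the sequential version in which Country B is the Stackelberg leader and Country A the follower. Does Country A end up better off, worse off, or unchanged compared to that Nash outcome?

Country A best-responds to each possible Country B move:
- X → Country A plays Free (best of 16, 5, 5); Country B gets 15.
- Y → Country A plays High (best of 7, 6, 9); Country B gets 14.
- Z → Country A plays Moderate (best of 7, 17, 6); Country B gets 1.
Country B's induced payoffs are 15, 14, 1, so Country B commits to X. Subgame-perfect outcome: (Free, X) with payoffs (16, 15).
Under simultaneous play:
Country A's best replies: X→Free; Y→High; Z→Moderate.
Country B's best replies: Free→Z; Moderate→Y; High→Y.
Only (High, Y) has each player best-responding; Nash payoffs (9, 14).
Country A earns 16 sequentially versus 9 at the Nash outcome: better off.

better off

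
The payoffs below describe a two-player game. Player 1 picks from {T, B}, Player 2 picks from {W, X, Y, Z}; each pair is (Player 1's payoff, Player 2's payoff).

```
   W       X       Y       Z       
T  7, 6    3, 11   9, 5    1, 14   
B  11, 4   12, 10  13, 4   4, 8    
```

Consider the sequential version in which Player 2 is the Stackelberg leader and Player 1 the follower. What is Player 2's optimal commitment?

X

Backward induction with Player 2 moving first.
- W → Player 1 plays B (best of 7, 11); Player 2 gets 4.
- X → Player 1 plays B (best of 3, 12); Player 2 gets 10.
- Y → Player 1 plays B (best of 9, 13); Player 2 gets 4.
- Z → Player 1 plays B (best of 1, 4); Player 2 gets 8.
Among 4, 10, 4, 8, the best is 10 at X. Subgame-perfect outcome: (B, X) with payoffs (12, 10).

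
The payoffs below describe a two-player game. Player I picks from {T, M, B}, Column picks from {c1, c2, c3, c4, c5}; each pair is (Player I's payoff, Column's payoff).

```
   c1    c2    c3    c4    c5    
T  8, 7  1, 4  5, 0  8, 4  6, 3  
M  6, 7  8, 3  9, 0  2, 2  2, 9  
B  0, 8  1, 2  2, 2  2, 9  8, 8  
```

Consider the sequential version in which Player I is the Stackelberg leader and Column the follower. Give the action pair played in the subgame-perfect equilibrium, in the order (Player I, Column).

(T, c1)

Column best-responds to each possible Player I move:
- T: Column compares 7, 4, 0, 4, 3 and picks c1; Player I would get 8.
- M: Column compares 7, 3, 0, 2, 9 and picks c5; Player I would get 2.
- B: Column compares 8, 2, 2, 9, 8 and picks c4; Player I would get 2.
Player I's induced payoffs are 8, 2, 2, so Player I commits to T. Subgame-perfect outcome: (T, c1) with payoffs (8, 7).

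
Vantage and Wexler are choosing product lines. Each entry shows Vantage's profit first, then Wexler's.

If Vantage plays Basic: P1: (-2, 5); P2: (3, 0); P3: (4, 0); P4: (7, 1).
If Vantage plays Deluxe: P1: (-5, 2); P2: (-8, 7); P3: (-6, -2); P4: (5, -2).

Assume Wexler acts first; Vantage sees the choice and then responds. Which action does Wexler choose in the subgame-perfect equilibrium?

Solve by backward induction (Wexler leads).
- P1 → Vantage plays Basic (best of -2, -5); Wexler gets 5.
- P2 → Vantage plays Basic (best of 3, -8); Wexler gets 0.
- P3 → Vantage plays Basic (best of 4, -6); Wexler gets 0.
- P4 → Vantage plays Basic (best of 7, 5); Wexler gets 1.
Maximizing over 5, 0, 0, 1, Wexler chooses P1. Subgame-perfect outcome: (Basic, P1) with payoffs (-2, 5).

P1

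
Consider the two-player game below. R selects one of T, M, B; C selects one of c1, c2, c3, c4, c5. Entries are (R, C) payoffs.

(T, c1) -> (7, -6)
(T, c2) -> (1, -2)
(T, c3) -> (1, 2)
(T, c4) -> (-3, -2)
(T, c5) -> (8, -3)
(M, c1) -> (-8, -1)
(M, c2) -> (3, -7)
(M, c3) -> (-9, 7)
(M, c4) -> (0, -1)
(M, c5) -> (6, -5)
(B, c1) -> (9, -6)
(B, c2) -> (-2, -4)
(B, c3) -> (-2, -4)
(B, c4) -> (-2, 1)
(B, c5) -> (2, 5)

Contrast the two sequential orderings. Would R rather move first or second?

If R leads: C's best replies are T→c3, M→c3, B→c5; R's induced payoffs 1, -9, 2; outcome (B, c5), payoffs (2, 5).
If C leads: R's best replies are c1→B, c2→M, c3→T, c4→M, c5→T; C's induced payoffs -6, -7, 2, -1, -3; outcome (T, c3), payoffs (1, 2).
R gets 2 moving first and 1 moving second, so R prefers to move first.

first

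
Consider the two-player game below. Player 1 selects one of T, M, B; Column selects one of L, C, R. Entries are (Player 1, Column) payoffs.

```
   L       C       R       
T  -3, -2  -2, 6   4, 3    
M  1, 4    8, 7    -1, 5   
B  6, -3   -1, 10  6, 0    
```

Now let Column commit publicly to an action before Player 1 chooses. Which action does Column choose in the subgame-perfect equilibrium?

Backward induction with Column moving first.
- L: BR = B, leader payoff -3.
- C: BR = M, leader payoff 7.
- R: BR = B, leader payoff 0.
Among -3, 7, 0, the best is 7 at C. Subgame-perfect outcome: (M, C) with payoffs (8, 7).

C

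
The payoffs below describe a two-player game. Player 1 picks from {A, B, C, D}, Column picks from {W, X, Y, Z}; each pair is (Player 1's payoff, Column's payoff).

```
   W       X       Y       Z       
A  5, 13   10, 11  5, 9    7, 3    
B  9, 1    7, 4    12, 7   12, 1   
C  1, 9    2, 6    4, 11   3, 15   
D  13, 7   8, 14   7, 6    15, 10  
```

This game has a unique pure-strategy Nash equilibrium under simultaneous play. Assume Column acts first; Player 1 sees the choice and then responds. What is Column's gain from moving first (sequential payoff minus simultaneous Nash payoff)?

4

Player 1 best-responds to each possible Column move:
- W: Player 1 compares 5, 9, 1, 13 and picks D; Column would get 7.
- X: Player 1 compares 10, 7, 2, 8 and picks A; Column would get 11.
- Y: Player 1 compares 5, 12, 4, 7 and picks B; Column would get 7.
- Z: Player 1 compares 7, 12, 3, 15 and picks D; Column would get 10.
Column's induced payoffs are 7, 11, 7, 10, so Column commits to X. Subgame-perfect outcome: (A, X) with payoffs (10, 11).
Under simultaneous play:
Player 1's best replies: W→D; X→A; Y→B; Z→D.
Column's best replies: A→W; B→Y; C→Z; D→X.
The unique mutual best reply is (B, Y), giving (12, 7).
Column's commitment gain: 11 − 7 = 4.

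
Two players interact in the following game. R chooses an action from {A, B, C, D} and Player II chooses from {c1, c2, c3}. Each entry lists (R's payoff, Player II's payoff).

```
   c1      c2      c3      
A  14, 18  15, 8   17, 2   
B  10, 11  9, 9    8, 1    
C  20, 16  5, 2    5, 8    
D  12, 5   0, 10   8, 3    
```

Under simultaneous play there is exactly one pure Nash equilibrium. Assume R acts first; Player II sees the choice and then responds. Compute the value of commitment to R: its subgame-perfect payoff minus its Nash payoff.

Backward induction with R moving first.
- A: BR = c1, leader payoff 14.
- B: BR = c1, leader payoff 10.
- C: BR = c1, leader payoff 20.
- D: BR = c2, leader payoff 0.
Among 14, 10, 20, 0, the best is 20 at C. Subgame-perfect outcome: (C, c1) with payoffs (20, 16).
Under simultaneous play:
R's best replies: c1→C; c2→A; c3→A.
Player II's best replies: A→c1; B→c1; C→c1; D→c2.
Only (C, c1) has each player best-responding; Nash payoffs (20, 16).
R's commitment gain: 20 − 20 = 0.

0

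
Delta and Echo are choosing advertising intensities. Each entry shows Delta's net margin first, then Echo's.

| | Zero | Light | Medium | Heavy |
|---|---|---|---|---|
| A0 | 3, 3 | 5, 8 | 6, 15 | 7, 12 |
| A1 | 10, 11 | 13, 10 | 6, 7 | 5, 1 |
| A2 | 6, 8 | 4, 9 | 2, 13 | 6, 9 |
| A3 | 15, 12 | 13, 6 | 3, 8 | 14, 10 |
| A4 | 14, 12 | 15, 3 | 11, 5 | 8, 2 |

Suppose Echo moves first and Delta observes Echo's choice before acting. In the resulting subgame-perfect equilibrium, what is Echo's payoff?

12

Work backward from Delta's decision.
- Zero: BR = A3, leader payoff 12.
- Light: BR = A4, leader payoff 3.
- Medium: BR = A4, leader payoff 5.
- Heavy: BR = A3, leader payoff 10.
Echo's induced payoffs are 12, 3, 5, 10, so Echo commits to Zero. Subgame-perfect outcome: (A3, Zero) with payoffs (15, 12).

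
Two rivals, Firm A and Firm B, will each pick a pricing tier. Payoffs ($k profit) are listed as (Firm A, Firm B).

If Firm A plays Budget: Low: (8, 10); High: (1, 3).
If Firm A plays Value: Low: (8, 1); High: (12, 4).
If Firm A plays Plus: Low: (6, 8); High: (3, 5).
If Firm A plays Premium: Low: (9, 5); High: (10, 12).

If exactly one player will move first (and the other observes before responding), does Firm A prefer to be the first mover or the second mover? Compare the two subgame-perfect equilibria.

If Firm A leads: Firm B's best replies are Budget→Low, Value→High, Plus→Low, Premium→High; Firm A's induced payoffs 8, 12, 6, 10; outcome (Value, High), payoffs (12, 4).
If Firm B leads: Firm A's best replies are Low→Premium, High→Value; Firm B's induced payoffs 5, 4; outcome (Premium, Low), payoffs (9, 5).
Firm A gets 12 moving first and 9 moving second, so Firm A prefers to move first.

first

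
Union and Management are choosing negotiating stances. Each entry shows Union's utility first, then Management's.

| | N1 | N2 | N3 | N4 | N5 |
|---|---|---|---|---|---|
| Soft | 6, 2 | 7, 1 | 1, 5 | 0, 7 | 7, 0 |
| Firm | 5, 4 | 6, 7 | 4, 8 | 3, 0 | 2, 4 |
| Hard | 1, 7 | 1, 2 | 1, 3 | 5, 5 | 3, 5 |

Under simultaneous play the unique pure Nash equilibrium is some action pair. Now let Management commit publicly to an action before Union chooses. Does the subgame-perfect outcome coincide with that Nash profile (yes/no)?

Backward induction with Management moving first.
- N1: Union compares 6, 5, 1 and picks Soft; Management would get 2.
- N2: Union compares 7, 6, 1 and picks Soft; Management would get 1.
- N3: Union compares 1, 4, 1 and picks Firm; Management would get 8.
- N4: Union compares 0, 3, 5 and picks Hard; Management would get 5.
- N5: Union compares 7, 2, 3 and picks Soft; Management would get 0.
Maximizing over 2, 1, 8, 5, 0, Management chooses N3. Subgame-perfect outcome: (Firm, N3) with payoffs (4, 8).
Under simultaneous play:
Union's best replies: N1→Soft; N2→Soft; N3→Firm; N4→Hard; N5→Soft.
Management's best replies: Soft→N4; Firm→N3; Hard→N1.
Only (Firm, N3) has each player best-responding; Nash payoffs (4, 8).
Sequential outcome (Firm, N3) coincides with the Nash profile (Firm, N3).

yes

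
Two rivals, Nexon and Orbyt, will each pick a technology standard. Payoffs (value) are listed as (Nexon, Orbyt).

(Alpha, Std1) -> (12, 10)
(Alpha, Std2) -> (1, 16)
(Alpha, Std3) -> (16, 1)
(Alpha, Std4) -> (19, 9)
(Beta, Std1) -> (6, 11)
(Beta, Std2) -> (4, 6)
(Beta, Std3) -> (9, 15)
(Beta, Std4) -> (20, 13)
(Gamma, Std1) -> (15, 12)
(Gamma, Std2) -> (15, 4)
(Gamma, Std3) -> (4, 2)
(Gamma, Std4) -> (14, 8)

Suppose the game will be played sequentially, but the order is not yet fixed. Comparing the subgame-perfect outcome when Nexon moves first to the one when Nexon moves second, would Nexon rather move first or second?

second

If Nexon leads: Orbyt's best replies are Alpha→Std2, Beta→Std3, Gamma→Std1; Nexon's induced payoffs 1, 9, 15; outcome (Gamma, Std1), payoffs (15, 12).
If Orbyt leads: Nexon's best replies are Std1→Gamma, Std2→Gamma, Std3→Alpha, Std4→Beta; Orbyt's induced payoffs 12, 4, 1, 13; outcome (Beta, Std4), payoffs (20, 13).
Nexon gets 15 moving first and 20 moving second, so Nexon prefers to move second.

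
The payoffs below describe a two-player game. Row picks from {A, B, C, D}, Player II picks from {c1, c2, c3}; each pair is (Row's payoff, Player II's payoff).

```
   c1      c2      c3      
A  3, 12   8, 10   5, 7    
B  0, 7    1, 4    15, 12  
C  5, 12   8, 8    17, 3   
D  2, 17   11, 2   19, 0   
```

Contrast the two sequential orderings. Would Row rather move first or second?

If Row leads: Player II's best replies are A→c1, B→c3, C→c1, D→c1; Row's induced payoffs 3, 15, 5, 2; outcome (B, c3), payoffs (15, 12).
If Player II leads: Row's best replies are c1→C, c2→D, c3→D; Player II's induced payoffs 12, 2, 0; outcome (C, c1), payoffs (5, 12).
Row gets 15 moving first and 5 moving second, so Row prefers to move first.

first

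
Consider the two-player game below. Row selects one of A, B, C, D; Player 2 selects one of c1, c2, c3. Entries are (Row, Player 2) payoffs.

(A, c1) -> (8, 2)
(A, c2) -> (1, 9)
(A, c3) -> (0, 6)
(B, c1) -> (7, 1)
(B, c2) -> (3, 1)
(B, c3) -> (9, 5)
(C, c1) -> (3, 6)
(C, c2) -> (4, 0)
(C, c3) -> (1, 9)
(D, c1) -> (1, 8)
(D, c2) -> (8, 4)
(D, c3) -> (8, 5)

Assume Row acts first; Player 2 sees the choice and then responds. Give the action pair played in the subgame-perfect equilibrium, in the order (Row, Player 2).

Player 2 best-responds to each possible Row move:
- A → Player 2 plays c2 (best of 2, 9, 6); Row gets 1.
- B → Player 2 plays c3 (best of 1, 1, 5); Row gets 9.
- C → Player 2 plays c3 (best of 6, 0, 9); Row gets 1.
- D → Player 2 plays c1 (best of 8, 4, 5); Row gets 1.
Among 1, 9, 1, 1, the best is 9 at B. Subgame-perfect outcome: (B, c3) with payoffs (9, 5).

(B, c3)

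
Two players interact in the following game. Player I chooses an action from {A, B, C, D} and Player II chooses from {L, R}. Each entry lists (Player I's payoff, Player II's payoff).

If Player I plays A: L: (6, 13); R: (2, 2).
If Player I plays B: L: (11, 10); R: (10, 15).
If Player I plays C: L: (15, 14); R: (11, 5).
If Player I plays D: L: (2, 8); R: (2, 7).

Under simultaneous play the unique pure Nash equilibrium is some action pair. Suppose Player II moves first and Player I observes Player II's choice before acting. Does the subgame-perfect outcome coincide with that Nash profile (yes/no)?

Work backward from Player I's decision.
- L → Player I plays C (best of 6, 11, 15, 2); Player II gets 14.
- R → Player I plays C (best of 2, 10, 11, 2); Player II gets 5.
Player II's induced payoffs are 14, 5, so Player II commits to L. Subgame-perfect outcome: (C, L) with payoffs (15, 14).
For the simultaneous game, intersect best replies.
Player I's best replies: L→C; R→C.
Player II's best replies: A→L; B→R; C→L; D→L.
Only (C, L) has each player best-responding; Nash payoffs (15, 14).
Sequential outcome (C, L) coincides with the Nash profile (C, L).

yes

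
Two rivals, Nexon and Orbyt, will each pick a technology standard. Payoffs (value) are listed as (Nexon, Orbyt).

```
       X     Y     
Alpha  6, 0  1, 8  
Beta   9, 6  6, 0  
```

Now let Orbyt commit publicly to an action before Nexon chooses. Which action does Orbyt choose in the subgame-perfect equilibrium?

Backward induction with Orbyt moving first.
- X: BR = Beta, leader payoff 6.
- Y: BR = Beta, leader payoff 0.
Among 6, 0, the best is 6 at X. Subgame-perfect outcome: (Beta, X) with payoffs (9, 6).

X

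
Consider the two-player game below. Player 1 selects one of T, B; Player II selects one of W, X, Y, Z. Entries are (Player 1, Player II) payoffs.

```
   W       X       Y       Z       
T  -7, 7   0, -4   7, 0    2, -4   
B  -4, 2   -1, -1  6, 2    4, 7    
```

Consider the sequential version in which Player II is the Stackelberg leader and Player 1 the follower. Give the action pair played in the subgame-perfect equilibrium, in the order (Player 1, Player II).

(B, Z)

Player 1 best-responds to each possible Player II move:
- W → Player 1 plays B (best of -7, -4); Player II gets 2.
- X → Player 1 plays T (best of 0, -1); Player II gets -4.
- Y → Player 1 plays T (best of 7, 6); Player II gets 0.
- Z → Player 1 plays B (best of 2, 4); Player II gets 7.
Among 2, -4, 0, 7, the best is 7 at Z. Subgame-perfect outcome: (B, Z) with payoffs (4, 7).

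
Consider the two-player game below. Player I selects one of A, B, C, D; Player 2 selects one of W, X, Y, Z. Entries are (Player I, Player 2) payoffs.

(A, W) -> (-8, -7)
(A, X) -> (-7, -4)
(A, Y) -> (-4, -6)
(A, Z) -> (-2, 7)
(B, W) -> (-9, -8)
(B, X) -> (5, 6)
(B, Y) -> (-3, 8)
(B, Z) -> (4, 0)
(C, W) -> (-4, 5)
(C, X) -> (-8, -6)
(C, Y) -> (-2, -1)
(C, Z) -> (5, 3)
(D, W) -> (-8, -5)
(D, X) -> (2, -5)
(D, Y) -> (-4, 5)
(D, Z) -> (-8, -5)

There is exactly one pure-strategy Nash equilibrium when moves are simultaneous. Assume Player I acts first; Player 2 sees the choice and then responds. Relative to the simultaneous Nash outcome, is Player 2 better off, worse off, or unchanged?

Backward induction with Player I moving first.
- A: Player 2 compares -7, -4, -6, 7 and picks Z; Player I would get -2.
- B: Player 2 compares -8, 6, 8, 0 and picks Y; Player I would get -3.
- C: Player 2 compares 5, -6, -1, 3 and picks W; Player I would get -4.
- D: Player 2 compares -5, -5, 5, -5 and picks Y; Player I would get -4.
Maximizing over -2, -3, -4, -4, Player I chooses A. Subgame-perfect outcome: (A, Z) with payoffs (-2, 7).
Under simultaneous play:
Player I's best replies: W→C; X→B; Y→C; Z→C.
Player 2's best replies: A→Z; B→Y; C→W; D→Y.
Only (C, W) has each player best-responding; Nash payoffs (-4, 5).
Player 2 earns 7 sequentially versus 5 at the Nash outcome: better off.

better off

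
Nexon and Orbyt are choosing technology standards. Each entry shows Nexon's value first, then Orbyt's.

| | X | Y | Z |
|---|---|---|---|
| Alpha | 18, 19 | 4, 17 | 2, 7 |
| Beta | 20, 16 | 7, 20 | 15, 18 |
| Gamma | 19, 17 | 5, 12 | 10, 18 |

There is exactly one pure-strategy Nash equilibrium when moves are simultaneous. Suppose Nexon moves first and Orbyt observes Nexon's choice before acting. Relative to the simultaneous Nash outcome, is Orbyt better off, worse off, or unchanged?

Backward induction with Nexon moving first.
- Alpha: Orbyt compares 19, 17, 7 and picks X; Nexon would get 18.
- Beta: Orbyt compares 16, 20, 18 and picks Y; Nexon would get 7.
- Gamma: Orbyt compares 17, 12, 18 and picks Z; Nexon would get 10.
Maximizing over 18, 7, 10, Nexon chooses Alpha. Subgame-perfect outcome: (Alpha, X) with payoffs (18, 19).
For the simultaneous game, intersect best replies.
Nexon's best replies: X→Beta; Y→Beta; Z→Beta.
Orbyt's best replies: Alpha→X; Beta→Y; Gamma→Z.
Only (Beta, Y) has each player best-responding; Nash payoffs (7, 20).
Orbyt earns 19 sequentially versus 20 at the Nash outcome: worse off.

worse off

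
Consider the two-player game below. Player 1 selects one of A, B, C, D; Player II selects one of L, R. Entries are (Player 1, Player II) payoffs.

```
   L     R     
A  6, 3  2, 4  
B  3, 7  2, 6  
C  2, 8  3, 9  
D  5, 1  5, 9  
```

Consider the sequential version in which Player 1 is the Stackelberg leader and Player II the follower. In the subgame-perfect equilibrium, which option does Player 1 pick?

D

Player II best-responds to each possible Player 1 move:
- A: Player II compares 3, 4 and picks R; Player 1 would get 2.
- B: Player II compares 7, 6 and picks L; Player 1 would get 3.
- C: Player II compares 8, 9 and picks R; Player 1 would get 3.
- D: Player II compares 1, 9 and picks R; Player 1 would get 5.
Maximizing over 2, 3, 3, 5, Player 1 chooses D. Subgame-perfect outcome: (D, R) with payoffs (5, 9).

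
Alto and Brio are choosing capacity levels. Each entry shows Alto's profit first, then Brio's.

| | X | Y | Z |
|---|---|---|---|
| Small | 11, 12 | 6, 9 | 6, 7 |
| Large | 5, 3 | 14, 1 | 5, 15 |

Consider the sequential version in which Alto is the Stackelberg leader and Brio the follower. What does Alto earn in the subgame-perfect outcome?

11

Work backward from Brio's decision.
- Small: BR = X, leader payoff 11.
- Large: BR = Z, leader payoff 5.
Maximizing over 11, 5, Alto chooses Small. Subgame-perfect outcome: (Small, X) with payoffs (11, 12).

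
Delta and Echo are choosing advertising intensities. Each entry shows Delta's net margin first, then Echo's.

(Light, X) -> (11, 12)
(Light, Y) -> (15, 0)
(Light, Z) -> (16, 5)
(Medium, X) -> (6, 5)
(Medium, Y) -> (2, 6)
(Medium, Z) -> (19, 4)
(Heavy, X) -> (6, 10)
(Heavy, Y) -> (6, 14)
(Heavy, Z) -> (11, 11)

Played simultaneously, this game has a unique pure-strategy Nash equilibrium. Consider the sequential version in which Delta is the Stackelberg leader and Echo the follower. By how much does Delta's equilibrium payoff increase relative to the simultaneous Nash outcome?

Backward induction with Delta moving first.
- Light: BR = X, leader payoff 11.
- Medium: BR = Y, leader payoff 2.
- Heavy: BR = Y, leader payoff 6.
Maximizing over 11, 2, 6, Delta chooses Light. Subgame-perfect outcome: (Light, X) with payoffs (11, 12).
Now find the simultaneous Nash equilibrium.
Delta's best replies: X→Light; Y→Light; Z→Medium.
Echo's best replies: Light→X; Medium→Y; Heavy→Y.
The unique mutual best reply is (Light, X), giving (11, 12).
Delta's commitment gain: 11 − 11 = 0.

0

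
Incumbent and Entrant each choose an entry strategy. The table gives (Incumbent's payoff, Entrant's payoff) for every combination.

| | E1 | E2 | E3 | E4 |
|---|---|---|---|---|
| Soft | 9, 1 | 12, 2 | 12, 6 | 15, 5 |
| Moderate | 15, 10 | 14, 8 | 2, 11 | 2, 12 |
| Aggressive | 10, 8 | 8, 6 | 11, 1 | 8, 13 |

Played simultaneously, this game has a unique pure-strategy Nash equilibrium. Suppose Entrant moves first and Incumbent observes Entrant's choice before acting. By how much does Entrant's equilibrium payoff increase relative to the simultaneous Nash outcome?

4

Incumbent best-responds to each possible Entrant move:
- E1: Incumbent compares 9, 15, 10 and picks Moderate; Entrant would get 10.
- E2: Incumbent compares 12, 14, 8 and picks Moderate; Entrant would get 8.
- E3: Incumbent compares 12, 2, 11 and picks Soft; Entrant would get 6.
- E4: Incumbent compares 15, 2, 8 and picks Soft; Entrant would get 5.
Maximizing over 10, 8, 6, 5, Entrant chooses E1. Subgame-perfect outcome: (Moderate, E1) with payoffs (15, 10).
For the simultaneous game, intersect best replies.
Incumbent's best replies: E1→Moderate; E2→Moderate; E3→Soft; E4→Soft.
Entrant's best replies: Soft→E3; Moderate→E4; Aggressive→E4.
Only (Soft, E3) has each player best-responding; Nash payoffs (12, 6).
Entrant's commitment gain: 10 − 6 = 4.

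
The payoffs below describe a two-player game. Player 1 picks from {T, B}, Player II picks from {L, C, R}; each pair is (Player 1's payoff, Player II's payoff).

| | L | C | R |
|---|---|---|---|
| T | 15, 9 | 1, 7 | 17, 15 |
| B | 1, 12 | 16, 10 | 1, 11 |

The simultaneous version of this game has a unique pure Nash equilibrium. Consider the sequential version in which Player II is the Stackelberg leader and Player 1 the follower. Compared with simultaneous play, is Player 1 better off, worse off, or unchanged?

Solve by backward induction (Player II leads).
- L: Player 1 compares 15, 1 and picks T; Player II would get 9.
- C: Player 1 compares 1, 16 and picks B; Player II would get 10.
- R: Player 1 compares 17, 1 and picks T; Player II would get 15.
Among 9, 10, 15, the best is 15 at R. Subgame-perfect outcome: (T, R) with payoffs (17, 15).
Under simultaneous play:
Player 1's best replies: L→T; C→B; R→T.
Player II's best replies: T→R; B→L.
Only (T, R) has each player best-responding; Nash payoffs (17, 15).
Player 1 earns 17 sequentially versus 17 at the Nash outcome: unchanged.

unchanged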